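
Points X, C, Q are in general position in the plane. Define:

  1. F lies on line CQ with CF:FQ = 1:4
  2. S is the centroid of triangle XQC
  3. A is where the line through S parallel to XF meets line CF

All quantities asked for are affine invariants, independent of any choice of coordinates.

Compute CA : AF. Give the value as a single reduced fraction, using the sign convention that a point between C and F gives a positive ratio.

Choose coordinates X = (0, 0), C = (1, 0), Q = (0, 1).
1. F lies on line CQ with CF:FQ = 1:4 ⇒ F = (4/5, 1/5)
2. S is the centroid of triangle XQC ⇒ S = (1/3, 1/3)
3. A is where the line through S parallel to XF meets line CF ⇒ A = (3/5, 2/5)
A = C + t·(F−C) with t = 2, so CA:AF = t:(1−t) = 2:-1

CA:AF = -2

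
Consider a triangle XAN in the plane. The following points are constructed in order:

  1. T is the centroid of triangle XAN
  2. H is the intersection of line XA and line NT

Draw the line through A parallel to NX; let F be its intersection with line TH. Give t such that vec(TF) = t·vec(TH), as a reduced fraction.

Work in coordinates with X = (0, 0), A = (1, 0), N = (0, 1).
1. T is the centroid of triangle XAN ⇒ T = (1/3, 1/3)
2. H is the intersection of line XA and line NT ⇒ H = (1/2, 0)
through A parallel to NX: direction (0, -1); meets TH at F = (1, -1)
F = T + t·(H−T) with t = 4

t = 4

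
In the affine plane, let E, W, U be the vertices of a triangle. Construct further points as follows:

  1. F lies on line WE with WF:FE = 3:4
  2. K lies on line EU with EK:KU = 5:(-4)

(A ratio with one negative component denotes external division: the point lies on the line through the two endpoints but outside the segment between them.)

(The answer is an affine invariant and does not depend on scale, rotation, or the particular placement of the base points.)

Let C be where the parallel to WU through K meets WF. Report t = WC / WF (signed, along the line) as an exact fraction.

t = -28/3

Work in coordinates with E = (0, 0), W = (1, 0), U = (0, 1).
1. F lies on line WE with WF:FE = 3:4 ⇒ F = (4/7, 0)
2. K lies on line EU with EK:KU = 5:(-4) ⇒ K = (0, 5)
through K parallel to WU: direction (-1, 1); meets WF at C = (5, 0)
C = W + t·(F−W) with t = -28/3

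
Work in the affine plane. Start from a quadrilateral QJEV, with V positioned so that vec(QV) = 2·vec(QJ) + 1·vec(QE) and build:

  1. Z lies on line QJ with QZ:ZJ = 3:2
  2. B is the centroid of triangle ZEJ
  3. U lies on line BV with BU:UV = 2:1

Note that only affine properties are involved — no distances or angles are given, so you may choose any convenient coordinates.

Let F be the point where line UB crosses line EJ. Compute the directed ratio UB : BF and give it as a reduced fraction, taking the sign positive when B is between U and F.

UB:BF = -32/3

Assign Q = (0, 0), J = (1, 0), E = (0, 1), V = (2, 1) — the answer is frame-independent, so this choice is without loss of generality.
1. Z lies on line QJ with QZ:ZJ = 3:2 ⇒ Z = (3/5, 0)
2. B is the centroid of triangle ZEJ ⇒ B = (8/15, 1/3)
3. U lies on line BV with BU:UV = 2:1 ⇒ U = (68/45, 7/9)
line UB meets EJ at F = (5/8, 3/8)
B = U + t·(F−U) with t = 32/29, so UB:BF = 32/29:-3/29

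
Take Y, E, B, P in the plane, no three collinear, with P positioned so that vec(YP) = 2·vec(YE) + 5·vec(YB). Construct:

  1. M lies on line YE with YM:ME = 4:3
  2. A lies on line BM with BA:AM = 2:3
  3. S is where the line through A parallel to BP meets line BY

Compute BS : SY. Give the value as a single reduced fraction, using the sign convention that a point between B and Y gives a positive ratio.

BS:SY = 6

Set Y = (0, 0), E = (1, 0), B = (0, 1), P = (2, 5); any affine frame gives the same invariant.
1. M lies on line YE with YM:ME = 4:3 ⇒ M = (4/7, 0)
2. A lies on line BM with BA:AM = 2:3 ⇒ A = (8/35, 3/5)
3. S is where the line through A parallel to BP meets line BY ⇒ S = (0, 1/7)
S = B + t·(Y−B) with t = 6/7, so BS:SY = t:(1−t) = 6/7:1/7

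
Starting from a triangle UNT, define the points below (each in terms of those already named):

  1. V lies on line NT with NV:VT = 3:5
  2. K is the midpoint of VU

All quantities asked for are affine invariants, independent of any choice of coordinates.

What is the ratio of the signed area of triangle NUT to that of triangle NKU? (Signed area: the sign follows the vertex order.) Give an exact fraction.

Work in coordinates with U = (0, 0), N = (1, 0), T = (0, 1).
1. V lies on line NT with NV:VT = 3:5 ⇒ V = (5/8, 3/8)
2. K is the midpoint of VU ⇒ K = (5/16, 3/16)
2·[NUT] = -1, 2·[NKU] = 3/16
[NUT]:[NKU] = -1:3/16 = -16/3

[NUT]:[NKU] = -16/3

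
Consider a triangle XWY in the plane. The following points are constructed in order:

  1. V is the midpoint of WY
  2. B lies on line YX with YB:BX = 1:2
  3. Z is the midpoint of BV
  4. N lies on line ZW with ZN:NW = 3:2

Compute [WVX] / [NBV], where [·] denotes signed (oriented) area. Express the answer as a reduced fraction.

Assign X = (0, 0), W = (1, 0), Y = (0, 1) — the answer is frame-independent, so this choice is without loss of generality.
1. V is the midpoint of WY ⇒ V = (1/2, 1/2)
2. B lies on line YX with YB:BX = 1:2 ⇒ B = (0, 2/3)
3. Z is the midpoint of BV ⇒ Z = (1/4, 7/12)
4. N lies on line ZW with ZN:NW = 3:2 ⇒ N = (7/10, 7/30)
2·[WVX] = 1/2, 2·[NBV] = -1/10
[WVX]:[NBV] = 1/2:-1/10 = -5

[WVX]:[NBV] = -5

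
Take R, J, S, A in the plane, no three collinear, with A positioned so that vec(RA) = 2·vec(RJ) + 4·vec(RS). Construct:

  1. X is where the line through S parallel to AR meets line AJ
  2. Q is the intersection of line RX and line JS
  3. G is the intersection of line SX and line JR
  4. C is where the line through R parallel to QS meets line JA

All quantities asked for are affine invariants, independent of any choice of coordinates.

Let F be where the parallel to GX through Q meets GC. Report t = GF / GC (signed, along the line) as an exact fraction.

t = 75/289

Work in coordinates with R = (0, 0), J = (1, 0), S = (0, 1), A = (2, 4).
1. X is where the line through S parallel to AR meets line AJ ⇒ X = (5/2, 6)
2. Q is the intersection of line RX and line JS ⇒ Q = (5/17, 12/17)
3. G is the intersection of line SX and line JR ⇒ G = (-1/2, 0)
4. C is where the line through R parallel to QS meets line JA ⇒ C = (4/5, -4/5)
through Q parallel to GX: direction (3, 6); meets GC at F = (-47/289, -60/289)
F = G + t·(C−G) with t = 75/289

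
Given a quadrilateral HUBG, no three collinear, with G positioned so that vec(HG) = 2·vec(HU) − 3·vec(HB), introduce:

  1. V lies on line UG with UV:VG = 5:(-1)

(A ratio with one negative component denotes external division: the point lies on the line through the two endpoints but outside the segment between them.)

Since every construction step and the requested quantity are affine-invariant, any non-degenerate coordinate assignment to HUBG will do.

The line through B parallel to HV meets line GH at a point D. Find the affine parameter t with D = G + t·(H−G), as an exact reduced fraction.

t = -2

Work in coordinates with H = (0, 0), U = (1, 0), B = (0, 1), G = (2, -3).
1. V lies on line UG with UV:VG = 5:(-1) ⇒ V = (9/4, -15/4)
through B parallel to HV: direction (9/4, -15/4); meets GH at D = (6, -9)
D = G + t·(H−G) with t = -2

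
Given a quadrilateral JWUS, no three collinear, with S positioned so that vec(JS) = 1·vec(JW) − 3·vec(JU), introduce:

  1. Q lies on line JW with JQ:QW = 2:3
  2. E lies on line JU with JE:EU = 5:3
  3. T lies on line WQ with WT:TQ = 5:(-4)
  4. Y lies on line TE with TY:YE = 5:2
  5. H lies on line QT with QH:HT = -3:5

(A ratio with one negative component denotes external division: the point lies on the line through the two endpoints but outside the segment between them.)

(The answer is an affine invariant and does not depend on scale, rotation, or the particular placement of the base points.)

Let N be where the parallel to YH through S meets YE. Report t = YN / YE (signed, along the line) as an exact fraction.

Work in coordinates with J = (0, 0), W = (1, 0), U = (0, 1), S = (1, -3).
1. Q lies on line JW with JQ:QW = 2:3 ⇒ Q = (2/5, 0)
2. E lies on line JU with JE:EU = 5:3 ⇒ E = (0, 5/8)
3. T lies on line WQ with WT:TQ = 5:(-4) ⇒ T = (-2, 0)
4. Y lies on line TE with TY:YE = 5:2 ⇒ Y = (-4/7, 25/56)
5. H lies on line QT with QH:HT = -3:5 ⇒ H = (4, 0)
through S parallel to YH: direction (32/7, -25/56); meets YE at N = (-43/5, -33/16)
N = Y + t·(E−Y) with t = -281/20

t = -281/20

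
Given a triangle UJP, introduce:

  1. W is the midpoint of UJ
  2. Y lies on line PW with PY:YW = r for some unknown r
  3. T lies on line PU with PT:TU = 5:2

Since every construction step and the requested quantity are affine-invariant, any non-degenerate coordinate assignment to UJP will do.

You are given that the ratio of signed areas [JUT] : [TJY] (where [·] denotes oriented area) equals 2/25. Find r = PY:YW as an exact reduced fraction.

r = -5/4

Work in coordinates with U = (0, 0), J = (1, 0), P = (0, 1).
1. W is the midpoint of UJ ⇒ W = (1/2, 0)
2. With PY:YW = r, write λ = r/(r+1) so Y = P + λ·(W−P); Y is affine-linear in λ
3. T lies on line PU with PT:TU = 5:2 ⇒ T = (0, 2/7)
Every point depending on Y is an affine combination of Y and λ-independent points, so each such coordinate is linear in λ; the λ² term in each signed area is a multiple of (W−P)×(W−P) = 0, so 2·[JUT] and 2·[TJY] are each linear in λ. Evaluating at λ=0 and λ=1:
  2·[JUT] = -2/7,   2·[TJY] = -6/7·λ + 5/7
So [JUT]:[TJY] = (-2/7) / (-6/7·λ + 5/7). Setting this equal to 2/25:
  -2/7 = 2/25·(-6/7·λ + 5/7)  ⇒  λ = 5
Then r = λ/(1−λ) = (5)/(-4) = -5/4. Check: with r = -5/4, Y = (5/2, -4) and [JUT]:[TJY] = 2/25 as required.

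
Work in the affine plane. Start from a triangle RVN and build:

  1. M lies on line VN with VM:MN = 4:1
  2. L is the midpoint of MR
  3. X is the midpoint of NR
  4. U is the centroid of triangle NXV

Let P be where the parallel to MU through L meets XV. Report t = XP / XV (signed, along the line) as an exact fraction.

t = 1/14

Assign R = (0, 0), V = (1, 0), N = (0, 1) — the answer is frame-independent, so this choice is without loss of generality.
1. M lies on line VN with VM:MN = 4:1 ⇒ M = (1/5, 4/5)
2. L is the midpoint of MR ⇒ L = (1/10, 2/5)
3. X is the midpoint of NR ⇒ X = (0, 1/2)
4. U is the centroid of triangle NXV ⇒ U = (1/3, 1/2)
through L parallel to MU: direction (2/15, -3/10); meets XV at P = (1/14, 13/28)
P = X + t·(V−X) with t = 1/14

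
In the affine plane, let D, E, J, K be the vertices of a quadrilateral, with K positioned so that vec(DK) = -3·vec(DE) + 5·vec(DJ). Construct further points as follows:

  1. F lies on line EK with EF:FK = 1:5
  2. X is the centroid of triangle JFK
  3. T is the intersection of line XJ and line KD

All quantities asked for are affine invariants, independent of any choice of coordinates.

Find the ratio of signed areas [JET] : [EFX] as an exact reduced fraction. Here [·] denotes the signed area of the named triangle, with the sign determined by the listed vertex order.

[JET]:[EFX] = 378/11

Choose coordinates D = (0, 0), E = (1, 0), J = (0, 1), K = (-3, 5).
1. F lies on line EK with EF:FK = 1:5 ⇒ F = (1/3, 5/6)
2. X is the centroid of triangle JFK ⇒ X = (-8/9, 41/18)
3. T is the intersection of line XJ and line KD ⇒ T = (-48/11, 80/11)
2·[JET] = 21/11, 2·[EFX] = 1/18
[JET]:[EFX] = 21/11:1/18 = 378/11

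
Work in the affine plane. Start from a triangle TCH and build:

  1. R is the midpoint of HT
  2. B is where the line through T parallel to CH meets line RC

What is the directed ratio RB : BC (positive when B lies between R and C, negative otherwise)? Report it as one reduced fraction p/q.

Work in coordinates with T = (0, 0), C = (1, 0), H = (0, 1).
1. R is the midpoint of HT ⇒ R = (0, 1/2)
2. B is where the line through T parallel to CH meets line RC ⇒ B = (-1, 1)
B = R + t·(C−R) with t = -1, so RB:BC = t:(1−t) = -1:2

RB:BC = -1/2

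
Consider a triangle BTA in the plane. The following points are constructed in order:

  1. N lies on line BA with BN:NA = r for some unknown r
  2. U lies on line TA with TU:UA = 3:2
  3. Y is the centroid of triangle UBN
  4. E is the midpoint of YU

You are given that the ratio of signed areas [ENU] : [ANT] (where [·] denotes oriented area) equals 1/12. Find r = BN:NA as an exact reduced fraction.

Set B = (0, 0), T = (1, 0), A = (0, 1); any affine frame gives the same invariant.
1. With BN:NA = r, write λ = r/(r+1) so N = B + λ·(A−B); N is affine-linear in λ
2. U lies on line TA with TU:UA = 3:2 ⇒ U = (2/5, 3/5)
3. Y is the centroid of triangle UBN ⇒ Y is an affine combination of earlier points and hence also affine-linear in λ
4. E is the midpoint of YU ⇒ E is an affine combination of earlier points and hence also affine-linear in λ
Every point depending on N is an affine combination of N and λ-independent points, so each such coordinate is linear in λ; the λ² term in each signed area is a multiple of (A−B)×(A−B) = 0, so 2·[ENU] and 2·[ANT] are each linear in λ. Evaluating at λ=0 and λ=1:
  2·[ENU] = -1/15·λ,   2·[ANT] = −λ + 1
So [ENU]:[ANT] = (-1/15·λ) / (−λ + 1). Setting this equal to 1/12:
  -1/15·λ = 1/12·(−λ + 1)  ⇒  λ = 5
Then r = λ/(1−λ) = (5)/(-4) = -5/4. Check: with r = -5/4, N = (0, 5) and [ENU]:[ANT] = 1/12 as required.

r = -5/4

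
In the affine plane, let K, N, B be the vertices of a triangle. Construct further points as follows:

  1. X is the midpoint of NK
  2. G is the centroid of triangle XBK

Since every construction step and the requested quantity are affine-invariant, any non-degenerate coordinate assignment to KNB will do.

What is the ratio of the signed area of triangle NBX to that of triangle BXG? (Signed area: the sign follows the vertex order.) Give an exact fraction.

[NBX]:[BXG] = -3

Assign K = (0, 0), N = (1, 0), B = (0, 1) — the answer is frame-independent, so this choice is without loss of generality.
1. X is the midpoint of NK ⇒ X = (1/2, 0)
2. G is the centroid of triangle XBK ⇒ G = (1/6, 1/3)
2·[NBX] = 1/2, 2·[BXG] = -1/6
[NBX]:[BXG] = 1/2:-1/6 = -3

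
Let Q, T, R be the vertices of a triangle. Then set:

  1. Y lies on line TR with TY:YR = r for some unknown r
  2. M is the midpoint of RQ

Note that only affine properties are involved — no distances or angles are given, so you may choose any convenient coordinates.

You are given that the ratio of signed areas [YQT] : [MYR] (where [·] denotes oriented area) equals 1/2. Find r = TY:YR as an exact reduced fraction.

r = 1/4

Work in coordinates with Q = (0, 0), T = (1, 0), R = (0, 1).
1. With TY:YR = r, write λ = r/(r+1) so Y = T + λ·(R−T); Y is affine-linear in λ
2. M is the midpoint of RQ ⇒ M = (0, 1/2)
Every point depending on Y is an affine combination of Y and λ-independent points, so each such coordinate is linear in λ; the λ² term in each signed area is a multiple of (R−T)×(R−T) = 0, so 2·[YQT] and 2·[MYR] are each linear in λ. Evaluating at λ=0 and λ=1:
  2·[YQT] = λ,   2·[MYR] = -1/2·λ + 1/2
So [YQT]:[MYR] = (λ) / (-1/2·λ + 1/2). Setting this equal to 1/2:
  λ = 1/2·(-1/2·λ + 1/2)  ⇒  λ = 1/5
Then r = λ/(1−λ) = (1/5)/(4/5) = 1/4. Check: with r = 1/4, Y = (4/5, 1/5) and [YQT]:[MYR] = 1/2 as required.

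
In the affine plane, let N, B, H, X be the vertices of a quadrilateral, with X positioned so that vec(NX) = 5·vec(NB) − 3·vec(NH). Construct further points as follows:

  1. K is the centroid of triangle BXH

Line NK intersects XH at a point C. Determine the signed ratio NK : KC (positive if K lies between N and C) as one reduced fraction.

Choose coordinates N = (0, 0), B = (1, 0), H = (0, 1), X = (5, -3).
1. K is the centroid of triangle BXH ⇒ K = (2, -2/3)
line NK meets XH at C = (15/7, -5/7)
K = N + t·(C−N) with t = 14/15, so NK:KC = 14/15:1/15

NK:KC = 14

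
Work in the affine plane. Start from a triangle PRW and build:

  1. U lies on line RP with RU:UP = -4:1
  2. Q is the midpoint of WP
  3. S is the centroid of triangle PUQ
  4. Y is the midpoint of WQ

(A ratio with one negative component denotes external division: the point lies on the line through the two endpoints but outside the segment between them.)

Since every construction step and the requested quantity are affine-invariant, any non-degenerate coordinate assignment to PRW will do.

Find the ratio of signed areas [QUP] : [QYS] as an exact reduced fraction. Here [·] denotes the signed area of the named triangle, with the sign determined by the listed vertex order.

Work in coordinates with P = (0, 0), R = (1, 0), W = (0, 1).
1. U lies on line RP with RU:UP = -4:1 ⇒ U = (-1/3, 0)
2. Q is the midpoint of WP ⇒ Q = (0, 1/2)
3. S is the centroid of triangle PUQ ⇒ S = (-1/9, 1/6)
4. Y is the midpoint of WQ ⇒ Y = (0, 3/4)
2·[QUP] = 1/6, 2·[QYS] = 1/36
[QUP]:[QYS] = 1/6:1/36 = 6

[QUP]:[QYS] = 6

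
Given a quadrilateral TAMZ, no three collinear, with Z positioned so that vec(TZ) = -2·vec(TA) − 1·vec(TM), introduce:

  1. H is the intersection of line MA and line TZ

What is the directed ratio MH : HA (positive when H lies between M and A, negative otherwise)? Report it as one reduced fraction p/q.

Choose coordinates T = (0, 0), A = (1, 0), M = (0, 1), Z = (-2, -1).
1. H is the intersection of line MA and line TZ ⇒ H = (2/3, 1/3)
H = M + t·(A−M) with t = 2/3, so MH:HA = t:(1−t) = 2/3:1/3

MH:HA = 2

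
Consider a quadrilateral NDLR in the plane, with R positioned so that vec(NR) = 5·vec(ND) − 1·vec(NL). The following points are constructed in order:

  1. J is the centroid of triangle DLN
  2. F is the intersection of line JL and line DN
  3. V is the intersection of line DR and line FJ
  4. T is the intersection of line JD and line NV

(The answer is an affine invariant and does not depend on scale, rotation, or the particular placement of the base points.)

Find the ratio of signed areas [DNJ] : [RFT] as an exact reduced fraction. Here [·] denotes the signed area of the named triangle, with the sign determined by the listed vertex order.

[DNJ]:[RFT] = 1/3

Work in coordinates with N = (0, 0), D = (1, 0), L = (0, 1), R = (5, -1).
1. J is the centroid of triangle DLN ⇒ J = (1/3, 1/3)
2. F is the intersection of line JL and line DN ⇒ F = (1/2, 0)
3. V is the intersection of line DR and line FJ ⇒ V = (3/7, 1/7)
4. T is the intersection of line JD and line NV ⇒ T = (3/5, 1/5)
2·[DNJ] = -1/3, 2·[RFT] = -1
[DNJ]:[RFT] = -1/3:-1 = 1/3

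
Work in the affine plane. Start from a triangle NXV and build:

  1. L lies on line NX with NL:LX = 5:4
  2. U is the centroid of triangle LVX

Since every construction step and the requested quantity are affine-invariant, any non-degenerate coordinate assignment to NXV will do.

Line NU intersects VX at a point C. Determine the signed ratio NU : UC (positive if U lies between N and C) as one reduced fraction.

NU:UC = 23/4

Assign N = (0, 0), X = (1, 0), V = (0, 1) — the answer is frame-independent, so this choice is without loss of generality.
1. L lies on line NX with NL:LX = 5:4 ⇒ L = (5/9, 0)
2. U is the centroid of triangle LVX ⇒ U = (14/27, 1/3)
line NU meets VX at C = (14/23, 9/23)
U = N + t·(C−N) with t = 23/27, so NU:UC = 23/27:4/27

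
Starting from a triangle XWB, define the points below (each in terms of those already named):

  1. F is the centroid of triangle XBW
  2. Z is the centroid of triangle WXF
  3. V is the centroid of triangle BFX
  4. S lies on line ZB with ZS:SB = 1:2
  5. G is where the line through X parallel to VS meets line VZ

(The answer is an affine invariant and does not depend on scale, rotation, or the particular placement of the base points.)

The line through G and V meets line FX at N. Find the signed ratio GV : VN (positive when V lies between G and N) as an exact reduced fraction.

Work in coordinates with X = (0, 0), W = (1, 0), B = (0, 1).
1. F is the centroid of triangle XBW ⇒ F = (1/3, 1/3)
2. Z is the centroid of triangle WXF ⇒ Z = (4/9, 1/9)
3. V is the centroid of triangle BFX ⇒ V = (1/9, 4/9)
4. S lies on line ZB with ZS:SB = 1:2 ⇒ S = (8/27, 11/27)
5. G is where the line through X parallel to VS meets line VZ ⇒ G = (25/36, -5/36)
line GV meets FX at N = (5/18, 5/18)
V = G + t·(N−G) with t = 7/5, so GV:VN = 7/5:-2/5

GV:VN = -7/2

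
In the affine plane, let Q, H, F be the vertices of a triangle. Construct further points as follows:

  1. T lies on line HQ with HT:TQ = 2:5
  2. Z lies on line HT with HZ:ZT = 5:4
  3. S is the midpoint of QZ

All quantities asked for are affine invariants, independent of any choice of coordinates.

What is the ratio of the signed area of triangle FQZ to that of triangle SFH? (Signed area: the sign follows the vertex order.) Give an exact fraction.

Choose coordinates Q = (0, 0), H = (1, 0), F = (0, 1).
1. T lies on line HQ with HT:TQ = 2:5 ⇒ T = (5/7, 0)
2. Z lies on line HT with HZ:ZT = 5:4 ⇒ Z = (53/63, 0)
3. S is the midpoint of QZ ⇒ S = (53/126, 0)
2·[FQZ] = 53/63, 2·[SFH] = -73/126
[FQZ]:[SFH] = 53/63:-73/126 = -106/73

[FQZ]:[SFH] = -106/73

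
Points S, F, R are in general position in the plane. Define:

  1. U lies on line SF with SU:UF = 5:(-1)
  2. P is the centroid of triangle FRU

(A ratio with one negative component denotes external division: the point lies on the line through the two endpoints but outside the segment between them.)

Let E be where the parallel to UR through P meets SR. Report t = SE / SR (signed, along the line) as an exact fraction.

t = 14/15

Set S = (0, 0), F = (1, 0), R = (0, 1); any affine frame gives the same invariant.
1. U lies on line SF with SU:UF = 5:(-1) ⇒ U = (5/4, 0)
2. P is the centroid of triangle FRU ⇒ P = (3/4, 1/3)
through P parallel to UR: direction (-5/4, 1); meets SR at E = (0, 14/15)
E = S + t·(R−S) with t = 14/15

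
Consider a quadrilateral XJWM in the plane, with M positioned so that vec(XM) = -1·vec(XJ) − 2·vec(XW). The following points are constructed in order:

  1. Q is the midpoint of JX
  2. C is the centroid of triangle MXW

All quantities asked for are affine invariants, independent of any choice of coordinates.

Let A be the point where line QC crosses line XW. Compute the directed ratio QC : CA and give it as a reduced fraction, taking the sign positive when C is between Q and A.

QC:CA = -5/2

Work in coordinates with X = (0, 0), J = (1, 0), W = (0, 1), M = (-1, -2).
1. Q is the midpoint of JX ⇒ Q = (1/2, 0)
2. C is the centroid of triangle MXW ⇒ C = (-1/3, -1/3)
line QC meets XW at A = (0, -1/5)
C = Q + t·(A−Q) with t = 5/3, so QC:CA = 5/3:-2/3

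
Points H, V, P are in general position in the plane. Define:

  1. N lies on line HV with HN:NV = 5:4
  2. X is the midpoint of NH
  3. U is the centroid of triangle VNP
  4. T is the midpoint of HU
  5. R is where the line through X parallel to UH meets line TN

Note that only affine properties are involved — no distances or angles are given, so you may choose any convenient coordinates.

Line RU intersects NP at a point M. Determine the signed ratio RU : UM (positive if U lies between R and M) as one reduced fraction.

RU:UM = -27/16

Assign H = (0, 0), V = (1, 0), P = (0, 1) — the answer is frame-independent, so this choice is without loss of generality.
1. N lies on line HV with HN:NV = 5:4 ⇒ N = (5/9, 0)
2. X is the midpoint of NH ⇒ X = (5/18, 0)
3. U is the centroid of triangle VNP ⇒ U = (14/27, 1/3)
4. T is the midpoint of HU ⇒ T = (7/27, 1/6)
5. R is where the line through X parallel to UH meets line TN ⇒ R = (11/27, 1/12)
line RU meets NP at M = (110/243, 5/27)
U = R + t·(M−R) with t = 27/11, so RU:UM = 27/11:-16/11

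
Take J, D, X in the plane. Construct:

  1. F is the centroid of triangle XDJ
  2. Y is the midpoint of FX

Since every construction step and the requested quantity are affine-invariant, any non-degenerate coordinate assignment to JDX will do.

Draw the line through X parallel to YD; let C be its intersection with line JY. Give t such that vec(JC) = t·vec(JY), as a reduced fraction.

t = 5/4

Set J = (0, 0), D = (1, 0), X = (0, 1); any affine frame gives the same invariant.
1. F is the centroid of triangle XDJ ⇒ F = (1/3, 1/3)
2. Y is the midpoint of FX ⇒ Y = (1/6, 2/3)
through X parallel to YD: direction (5/6, -2/3); meets JY at C = (5/24, 5/6)
C = J + t·(Y−J) with t = 5/4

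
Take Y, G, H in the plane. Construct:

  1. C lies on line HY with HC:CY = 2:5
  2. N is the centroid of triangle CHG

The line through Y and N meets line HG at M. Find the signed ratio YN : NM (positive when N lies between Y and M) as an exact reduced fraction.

YN:NM = 19/2

Assign Y = (0, 0), G = (1, 0), H = (0, 1) — the answer is frame-independent, so this choice is without loss of generality.
1. C lies on line HY with HC:CY = 2:5 ⇒ C = (0, 5/7)
2. N is the centroid of triangle CHG ⇒ N = (1/3, 4/7)
line YN meets HG at M = (7/19, 12/19)
N = Y + t·(M−Y) with t = 19/21, so YN:NM = 19/21:2/21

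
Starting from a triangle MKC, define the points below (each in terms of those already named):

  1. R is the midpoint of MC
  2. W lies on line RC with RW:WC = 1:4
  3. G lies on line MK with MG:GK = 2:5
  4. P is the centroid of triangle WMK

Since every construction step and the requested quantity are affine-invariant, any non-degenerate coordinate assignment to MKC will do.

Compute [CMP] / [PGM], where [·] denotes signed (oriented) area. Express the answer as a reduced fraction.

Choose coordinates M = (0, 0), K = (1, 0), C = (0, 1).
1. R is the midpoint of MC ⇒ R = (0, 1/2)
2. W lies on line RC with RW:WC = 1:4 ⇒ W = (0, 3/5)
3. G lies on line MK with MG:GK = 2:5 ⇒ G = (2/7, 0)
4. P is the centroid of triangle WMK ⇒ P = (1/3, 1/5)
2·[CMP] = 1/3, 2·[PGM] = -2/35
[CMP]:[PGM] = 1/3:-2/35 = -35/6

[CMP]:[PGM] = -35/6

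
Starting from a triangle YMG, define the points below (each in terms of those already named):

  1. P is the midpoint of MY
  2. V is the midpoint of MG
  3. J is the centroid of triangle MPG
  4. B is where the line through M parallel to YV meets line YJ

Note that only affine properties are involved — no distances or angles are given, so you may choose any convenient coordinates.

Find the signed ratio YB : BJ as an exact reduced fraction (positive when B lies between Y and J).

Choose coordinates Y = (0, 0), M = (1, 0), G = (0, 1).
1. P is the midpoint of MY ⇒ P = (1/2, 0)
2. V is the midpoint of MG ⇒ V = (1/2, 1/2)
3. J is the centroid of triangle MPG ⇒ J = (1/2, 1/3)
4. B is where the line through M parallel to YV meets line YJ ⇒ B = (3, 2)
B = Y + t·(J−Y) with t = 6, so YB:BJ = t:(1−t) = 6:-5

YB:BJ = -6/5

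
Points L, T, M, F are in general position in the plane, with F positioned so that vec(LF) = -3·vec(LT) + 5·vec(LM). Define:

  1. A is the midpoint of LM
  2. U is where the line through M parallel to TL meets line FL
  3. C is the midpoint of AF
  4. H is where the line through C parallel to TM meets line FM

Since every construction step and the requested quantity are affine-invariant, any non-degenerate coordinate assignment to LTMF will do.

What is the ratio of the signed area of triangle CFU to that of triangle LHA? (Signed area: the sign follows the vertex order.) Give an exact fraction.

[CFU]:[LHA] = -8/5

Set L = (0, 0), T = (1, 0), M = (0, 1), F = (-3, 5); any affine frame gives the same invariant.
1. A is the midpoint of LM ⇒ A = (0, 1/2)
2. U is where the line through M parallel to TL meets line FL ⇒ U = (-3/5, 1)
3. C is the midpoint of AF ⇒ C = (-3/2, 11/4)
4. H is where the line through C parallel to TM meets line FM ⇒ H = (-3/4, 2)
2·[CFU] = 3/5, 2·[LHA] = -3/8
[CFU]:[LHA] = 3/5:-3/8 = -8/5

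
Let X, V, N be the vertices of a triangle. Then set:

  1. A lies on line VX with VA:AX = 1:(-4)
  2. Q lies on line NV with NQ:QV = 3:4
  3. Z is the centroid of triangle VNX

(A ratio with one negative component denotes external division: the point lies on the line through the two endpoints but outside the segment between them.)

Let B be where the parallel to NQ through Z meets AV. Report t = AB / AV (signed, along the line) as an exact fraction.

t = 2

Work in coordinates with X = (0, 0), V = (1, 0), N = (0, 1).
1. A lies on line VX with VA:AX = 1:(-4) ⇒ A = (4/3, 0)
2. Q lies on line NV with NQ:QV = 3:4 ⇒ Q = (3/7, 4/7)
3. Z is the centroid of triangle VNX ⇒ Z = (1/3, 1/3)
through Z parallel to NQ: direction (3/7, -3/7); meets AV at B = (2/3, 0)
B = A + t·(V−A) with t = 2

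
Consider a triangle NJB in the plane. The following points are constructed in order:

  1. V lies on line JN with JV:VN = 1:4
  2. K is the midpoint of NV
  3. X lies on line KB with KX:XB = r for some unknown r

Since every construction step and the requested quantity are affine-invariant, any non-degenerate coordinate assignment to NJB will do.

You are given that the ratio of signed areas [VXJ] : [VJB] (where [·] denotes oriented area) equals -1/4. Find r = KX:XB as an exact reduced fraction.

Choose coordinates N = (0, 0), J = (1, 0), B = (0, 1).
1. V lies on line JN with JV:VN = 1:4 ⇒ V = (4/5, 0)
2. K is the midpoint of NV ⇒ K = (2/5, 0)
3. With KX:XB = r, write λ = r/(r+1) so X = K + λ·(B−K); X is affine-linear in λ
Every point depending on X is an affine combination of X and λ-independent points, so each such coordinate is linear in λ; the λ² term in each signed area is a multiple of (B−K)×(B−K) = 0, so 2·[VXJ] and 2·[VJB] are each linear in λ. Evaluating at λ=0 and λ=1:
  2·[VXJ] = -1/5·λ,   2·[VJB] = 1/5
So [VXJ]:[VJB] = (-1/5·λ) / (1/5). Setting this equal to -1/4:
  -1/5·λ = -1/4·(1/5)  ⇒  λ = 1/4
Then r = λ/(1−λ) = (1/4)/(3/4) = 1/3. Check: with r = 1/3, X = (3/10, 1/4) and [VXJ]:[VJB] = -1/4 as required.

r = 1/3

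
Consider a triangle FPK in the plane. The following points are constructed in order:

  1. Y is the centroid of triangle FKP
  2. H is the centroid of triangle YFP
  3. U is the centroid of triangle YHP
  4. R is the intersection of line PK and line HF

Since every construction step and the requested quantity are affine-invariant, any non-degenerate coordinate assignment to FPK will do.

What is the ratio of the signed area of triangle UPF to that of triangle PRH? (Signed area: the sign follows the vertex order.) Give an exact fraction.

[UPF]:[PRH] = -5/3

Work in coordinates with F = (0, 0), P = (1, 0), K = (0, 1).
1. Y is the centroid of triangle FKP ⇒ Y = (1/3, 1/3)
2. H is the centroid of triangle YFP ⇒ H = (4/9, 1/9)
3. U is the centroid of triangle YHP ⇒ U = (16/27, 4/27)
4. R is the intersection of line PK and line HF ⇒ R = (4/5, 1/5)
2·[UPF] = -4/27, 2·[PRH] = 4/45
[UPF]:[PRH] = -4/27:4/45 = -5/3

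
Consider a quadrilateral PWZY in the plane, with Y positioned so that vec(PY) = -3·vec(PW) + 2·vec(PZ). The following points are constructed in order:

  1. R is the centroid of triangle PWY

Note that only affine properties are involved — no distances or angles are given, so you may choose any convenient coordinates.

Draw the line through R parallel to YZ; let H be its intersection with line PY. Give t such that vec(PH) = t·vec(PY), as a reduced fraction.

Work in coordinates with P = (0, 0), W = (1, 0), Z = (0, 1), Y = (-3, 2).
1. R is the centroid of triangle PWY ⇒ R = (-2/3, 2/3)
through R parallel to YZ: direction (3, -1); meets PY at H = (-4/3, 8/9)
H = P + t·(Y−P) with t = 4/9

t = 4/9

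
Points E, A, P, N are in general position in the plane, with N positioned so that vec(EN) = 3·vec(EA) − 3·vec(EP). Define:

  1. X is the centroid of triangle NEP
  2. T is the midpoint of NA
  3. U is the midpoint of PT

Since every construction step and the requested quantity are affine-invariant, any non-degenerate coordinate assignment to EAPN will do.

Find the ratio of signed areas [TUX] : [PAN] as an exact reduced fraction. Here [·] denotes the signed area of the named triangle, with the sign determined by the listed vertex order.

[TUX]:[PAN] = -5/12

Work in coordinates with E = (0, 0), A = (1, 0), P = (0, 1), N = (3, -3).
1. X is the centroid of triangle NEP ⇒ X = (1, -2/3)
2. T is the midpoint of NA ⇒ T = (2, -3/2)
3. U is the midpoint of PT ⇒ U = (1, -1/4)
2·[TUX] = 5/12, 2·[PAN] = -1
[TUX]:[PAN] = 5/12:-1 = -5/12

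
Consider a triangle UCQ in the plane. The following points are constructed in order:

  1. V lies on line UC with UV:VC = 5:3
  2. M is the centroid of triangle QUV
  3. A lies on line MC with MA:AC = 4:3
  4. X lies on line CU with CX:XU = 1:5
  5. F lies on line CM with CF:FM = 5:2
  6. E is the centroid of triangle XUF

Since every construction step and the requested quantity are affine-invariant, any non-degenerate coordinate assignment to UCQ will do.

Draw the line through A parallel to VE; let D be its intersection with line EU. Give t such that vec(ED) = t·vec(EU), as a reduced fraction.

t = -16/25

Set U = (0, 0), C = (1, 0), Q = (0, 1); any affine frame gives the same invariant.
1. V lies on line UC with UV:VC = 5:3 ⇒ V = (5/8, 0)
2. M is the centroid of triangle QUV ⇒ M = (5/24, 1/3)
3. A lies on line MC with MA:AC = 4:3 ⇒ A = (37/56, 1/7)
4. X lies on line CU with CX:XU = 1:5 ⇒ X = (5/6, 0)
5. F lies on line CM with CF:FM = 5:2 ⇒ F = (73/168, 5/21)
6. E is the centroid of triangle XUF ⇒ E = (71/168, 5/63)
through A parallel to VE: direction (-17/84, 5/63); meets EU at D = (2911/4200, 41/315)
D = E + t·(U−E) with t = -16/25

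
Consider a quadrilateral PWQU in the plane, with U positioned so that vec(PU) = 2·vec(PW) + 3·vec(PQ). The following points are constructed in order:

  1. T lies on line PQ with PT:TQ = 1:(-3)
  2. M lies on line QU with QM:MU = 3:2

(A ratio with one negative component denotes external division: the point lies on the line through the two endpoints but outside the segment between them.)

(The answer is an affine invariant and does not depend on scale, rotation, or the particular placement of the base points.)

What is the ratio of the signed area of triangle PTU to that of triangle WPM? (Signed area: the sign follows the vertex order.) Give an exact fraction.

[PTU]:[WPM] = -5/11

Assign P = (0, 0), W = (1, 0), Q = (0, 1), U = (2, 3) — the answer is frame-independent, so this choice is without loss of generality.
1. T lies on line PQ with PT:TQ = 1:(-3) ⇒ T = (0, -1/2)
2. M lies on line QU with QM:MU = 3:2 ⇒ M = (6/5, 11/5)
2·[PTU] = 1, 2·[WPM] = -11/5
[PTU]:[WPM] = 1:-11/5 = -5/11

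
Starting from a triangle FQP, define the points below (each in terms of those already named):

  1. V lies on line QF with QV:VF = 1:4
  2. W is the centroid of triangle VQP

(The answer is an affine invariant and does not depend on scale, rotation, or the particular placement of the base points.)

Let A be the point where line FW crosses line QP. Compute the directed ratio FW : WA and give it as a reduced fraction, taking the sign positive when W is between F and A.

FW:WA = 14

Set F = (0, 0), Q = (1, 0), P = (0, 1); any affine frame gives the same invariant.
1. V lies on line QF with QV:VF = 1:4 ⇒ V = (4/5, 0)
2. W is the centroid of triangle VQP ⇒ W = (3/5, 1/3)
line FW meets QP at A = (9/14, 5/14)
W = F + t·(A−F) with t = 14/15, so FW:WA = 14/15:1/15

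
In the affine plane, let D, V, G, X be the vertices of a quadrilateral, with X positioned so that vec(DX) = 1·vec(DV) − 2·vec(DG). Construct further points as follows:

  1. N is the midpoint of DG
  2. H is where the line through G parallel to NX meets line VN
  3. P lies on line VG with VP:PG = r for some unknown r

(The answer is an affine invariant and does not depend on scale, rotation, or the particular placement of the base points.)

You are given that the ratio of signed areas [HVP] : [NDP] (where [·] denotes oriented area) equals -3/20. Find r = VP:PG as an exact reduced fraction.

Assign D = (0, 0), V = (1, 0), G = (0, 1), X = (1, -2) — the answer is frame-independent, so this choice is without loss of generality.
1. N is the midpoint of DG ⇒ N = (0, 1/2)
2. H is where the line through G parallel to NX meets line VN ⇒ H = (1/4, 3/8)
3. With VP:PG = r, write λ = r/(r+1) so P = V + λ·(G−V); P is affine-linear in λ
Every point depending on P is an affine combination of P and λ-independent points, so each such coordinate is linear in λ; the λ² term in each signed area is a multiple of (G−V)×(G−V) = 0, so 2·[HVP] and 2·[NDP] are each linear in λ. Evaluating at λ=0 and λ=1:
  2·[HVP] = 3/8·λ,   2·[NDP] = -1/2·λ + 1/2
So [HVP]:[NDP] = (3/8·λ) / (-1/2·λ + 1/2). Setting this equal to -3/20:
  3/8·λ = -3/20·(-1/2·λ + 1/2)  ⇒  λ = -1/4
Then r = λ/(1−λ) = (-1/4)/(5/4) = -1/5. Check: with r = -1/5, P = (5/4, -1/4) and [HVP]:[NDP] = -3/20 as required.

r = -1/5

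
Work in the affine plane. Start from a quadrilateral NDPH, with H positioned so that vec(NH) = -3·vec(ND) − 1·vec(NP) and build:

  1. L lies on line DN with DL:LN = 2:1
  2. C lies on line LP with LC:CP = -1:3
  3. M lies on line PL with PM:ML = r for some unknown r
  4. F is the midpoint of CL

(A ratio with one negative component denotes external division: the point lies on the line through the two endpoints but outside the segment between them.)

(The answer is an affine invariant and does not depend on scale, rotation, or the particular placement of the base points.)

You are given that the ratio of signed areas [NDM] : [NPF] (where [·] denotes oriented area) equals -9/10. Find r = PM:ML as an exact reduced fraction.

r = 5/3

Set N = (0, 0), D = (1, 0), P = (0, 1), H = (-3, -1); any affine frame gives the same invariant.
1. L lies on line DN with DL:LN = 2:1 ⇒ L = (1/3, 0)
2. C lies on line LP with LC:CP = -1:3 ⇒ C = (1/2, -1/2)
3. With PM:ML = r, write λ = r/(r+1) so M = P + λ·(L−P); M is affine-linear in λ
4. F is the midpoint of CL ⇒ F = (5/12, -1/4)
Every point depending on M is an affine combination of M and λ-independent points, so each such coordinate is linear in λ; the λ² term in each signed area is a multiple of (L−P)×(L−P) = 0, so 2·[NDM] and 2·[NPF] are each linear in λ. Evaluating at λ=0 and λ=1:
  2·[NDM] = −λ + 1,   2·[NPF] = -5/12
So [NDM]:[NPF] = (−λ + 1) / (-5/12). Setting this equal to -9/10:
  −λ + 1 = -9/10·(-5/12)  ⇒  λ = 5/8
Then r = λ/(1−λ) = (5/8)/(3/8) = 5/3. Check: with r = 5/3, M = (5/24, 3/8) and [NDM]:[NPF] = -9/10 as required.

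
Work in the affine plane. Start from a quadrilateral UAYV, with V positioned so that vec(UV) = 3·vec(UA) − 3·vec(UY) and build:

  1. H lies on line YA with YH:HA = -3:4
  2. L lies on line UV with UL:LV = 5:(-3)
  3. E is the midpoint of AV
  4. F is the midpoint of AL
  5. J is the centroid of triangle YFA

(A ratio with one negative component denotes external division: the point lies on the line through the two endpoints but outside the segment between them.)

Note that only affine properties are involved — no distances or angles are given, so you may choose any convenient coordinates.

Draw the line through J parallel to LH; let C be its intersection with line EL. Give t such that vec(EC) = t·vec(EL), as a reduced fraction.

Choose coordinates U = (0, 0), A = (1, 0), Y = (0, 1), V = (3, -3).
1. H lies on line YA with YH:HA = -3:4 ⇒ H = (-3, 4)
2. L lies on line UV with UL:LV = 5:(-3) ⇒ L = (15/2, -15/2)
3. E is the midpoint of AV ⇒ E = (2, -3/2)
4. F is the midpoint of AL ⇒ F = (17/4, -15/4)
5. J is the centroid of triangle YFA ⇒ J = (7/4, -11/12)
through J parallel to LH: direction (-21/2, 23/2); meets EL at C = (147/2, -159/2)
C = E + t·(L−E) with t = 13

t = 13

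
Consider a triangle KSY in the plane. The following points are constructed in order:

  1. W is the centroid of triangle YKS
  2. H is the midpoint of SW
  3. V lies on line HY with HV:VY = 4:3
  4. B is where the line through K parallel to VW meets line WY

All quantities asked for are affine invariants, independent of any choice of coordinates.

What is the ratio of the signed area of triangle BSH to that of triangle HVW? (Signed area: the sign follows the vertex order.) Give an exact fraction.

Work in coordinates with K = (0, 0), S = (1, 0), Y = (0, 1).
1. W is the centroid of triangle YKS ⇒ W = (1/3, 1/3)
2. H is the midpoint of SW ⇒ H = (2/3, 1/6)
3. V lies on line HY with HV:VY = 4:3 ⇒ V = (2/7, 9/14)
4. B is where the line through K parallel to VW meets line WY ⇒ B = (-2/9, 13/9)
2·[BSH] = -5/18, 2·[HVW] = 2/21
[BSH]:[HVW] = -5/18:2/21 = -35/12

[BSH]:[HVW] = -35/12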